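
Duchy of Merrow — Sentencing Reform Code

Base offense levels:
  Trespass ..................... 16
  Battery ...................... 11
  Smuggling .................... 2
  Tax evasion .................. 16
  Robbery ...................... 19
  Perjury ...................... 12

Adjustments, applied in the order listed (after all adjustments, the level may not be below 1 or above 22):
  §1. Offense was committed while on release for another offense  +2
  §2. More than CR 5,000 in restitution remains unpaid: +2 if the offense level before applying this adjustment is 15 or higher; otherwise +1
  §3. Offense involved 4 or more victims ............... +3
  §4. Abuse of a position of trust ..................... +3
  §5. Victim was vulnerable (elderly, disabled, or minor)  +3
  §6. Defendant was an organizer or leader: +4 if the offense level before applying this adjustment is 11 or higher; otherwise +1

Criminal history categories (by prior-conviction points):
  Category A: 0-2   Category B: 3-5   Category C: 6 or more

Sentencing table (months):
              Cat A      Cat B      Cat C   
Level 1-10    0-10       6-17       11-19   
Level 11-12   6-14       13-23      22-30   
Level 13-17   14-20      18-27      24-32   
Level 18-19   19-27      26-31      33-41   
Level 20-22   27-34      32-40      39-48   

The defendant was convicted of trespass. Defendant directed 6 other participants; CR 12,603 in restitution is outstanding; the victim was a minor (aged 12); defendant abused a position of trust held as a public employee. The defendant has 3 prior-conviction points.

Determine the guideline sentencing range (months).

Base offense level for trespass: 16.
§1 does not apply.
§2 applies (level before this adjustment is 16 ≥ 15, so +2): 16 + 2 = 18.
§3 does not apply.
§4 applies: 18 + 3 = 21.
§5 applies: 21 + 3 = 24.
§6 applies (level before this adjustment is 24 ≥ 11, so +4): 24 + 4 = 28.
Level 28 exceeds the maximum of 22; capped at 22.
Final offense level: 22.
Criminal history: 3 prior points → Category B (3-5).
Level 22 falls in the 20-22 band.
Grid: Level 20-22 × Category B = 32-40 months.

32-40 months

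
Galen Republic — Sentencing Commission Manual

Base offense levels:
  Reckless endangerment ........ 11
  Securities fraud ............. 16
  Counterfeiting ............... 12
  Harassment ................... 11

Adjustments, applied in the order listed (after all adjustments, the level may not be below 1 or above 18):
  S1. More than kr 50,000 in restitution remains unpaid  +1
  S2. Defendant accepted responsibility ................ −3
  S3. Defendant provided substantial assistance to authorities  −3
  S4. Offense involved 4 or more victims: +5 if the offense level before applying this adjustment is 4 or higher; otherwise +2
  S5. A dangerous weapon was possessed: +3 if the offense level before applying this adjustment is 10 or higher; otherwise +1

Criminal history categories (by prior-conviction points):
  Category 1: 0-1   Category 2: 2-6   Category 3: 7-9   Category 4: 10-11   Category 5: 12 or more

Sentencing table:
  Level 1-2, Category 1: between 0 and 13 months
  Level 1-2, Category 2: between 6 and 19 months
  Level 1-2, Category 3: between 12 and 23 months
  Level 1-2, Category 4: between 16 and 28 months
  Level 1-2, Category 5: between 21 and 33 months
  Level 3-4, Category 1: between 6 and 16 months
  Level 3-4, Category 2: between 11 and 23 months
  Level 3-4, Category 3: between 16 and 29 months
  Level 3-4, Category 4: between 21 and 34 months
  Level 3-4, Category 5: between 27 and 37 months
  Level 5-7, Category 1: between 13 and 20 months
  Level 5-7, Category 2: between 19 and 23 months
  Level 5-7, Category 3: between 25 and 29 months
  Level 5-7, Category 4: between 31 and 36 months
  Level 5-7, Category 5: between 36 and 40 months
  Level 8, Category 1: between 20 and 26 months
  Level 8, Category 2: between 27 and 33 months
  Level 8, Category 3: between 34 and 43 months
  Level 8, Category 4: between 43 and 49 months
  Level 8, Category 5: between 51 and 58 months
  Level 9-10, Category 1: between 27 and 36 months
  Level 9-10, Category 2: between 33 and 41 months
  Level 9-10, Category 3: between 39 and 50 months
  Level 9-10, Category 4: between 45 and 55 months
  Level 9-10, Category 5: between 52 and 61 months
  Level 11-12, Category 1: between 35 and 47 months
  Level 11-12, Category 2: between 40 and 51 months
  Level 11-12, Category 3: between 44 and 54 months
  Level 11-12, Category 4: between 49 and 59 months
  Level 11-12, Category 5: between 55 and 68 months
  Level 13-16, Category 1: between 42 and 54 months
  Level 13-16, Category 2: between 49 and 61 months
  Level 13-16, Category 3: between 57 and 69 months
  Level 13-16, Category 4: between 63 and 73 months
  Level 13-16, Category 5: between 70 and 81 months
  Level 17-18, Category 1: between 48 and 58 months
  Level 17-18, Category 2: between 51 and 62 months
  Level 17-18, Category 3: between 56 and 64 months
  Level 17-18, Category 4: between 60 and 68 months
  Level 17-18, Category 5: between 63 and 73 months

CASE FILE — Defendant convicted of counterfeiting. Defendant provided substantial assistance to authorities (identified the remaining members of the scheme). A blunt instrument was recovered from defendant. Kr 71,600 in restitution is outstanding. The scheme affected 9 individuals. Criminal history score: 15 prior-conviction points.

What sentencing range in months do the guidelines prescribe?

Base offense level for counterfeiting: 12.
S1 applies: 12 + 1 = 13.
S2 does not apply.
S3 applies: 13 − 3 = 10.
S4 applies (level before this adjustment is 10 ≥ 4, so +5): 10 + 5 = 15.
S5 applies (level before this adjustment is 15 ≥ 10, so +3): 15 + 3 = 18.
Final offense level: 18.
Criminal history: 15 prior points → Category 5 (12+).
Level 18 falls in the 17-18 band.
Grid: Level 17-18 × Category 5 = 63-73 months.

63-73 months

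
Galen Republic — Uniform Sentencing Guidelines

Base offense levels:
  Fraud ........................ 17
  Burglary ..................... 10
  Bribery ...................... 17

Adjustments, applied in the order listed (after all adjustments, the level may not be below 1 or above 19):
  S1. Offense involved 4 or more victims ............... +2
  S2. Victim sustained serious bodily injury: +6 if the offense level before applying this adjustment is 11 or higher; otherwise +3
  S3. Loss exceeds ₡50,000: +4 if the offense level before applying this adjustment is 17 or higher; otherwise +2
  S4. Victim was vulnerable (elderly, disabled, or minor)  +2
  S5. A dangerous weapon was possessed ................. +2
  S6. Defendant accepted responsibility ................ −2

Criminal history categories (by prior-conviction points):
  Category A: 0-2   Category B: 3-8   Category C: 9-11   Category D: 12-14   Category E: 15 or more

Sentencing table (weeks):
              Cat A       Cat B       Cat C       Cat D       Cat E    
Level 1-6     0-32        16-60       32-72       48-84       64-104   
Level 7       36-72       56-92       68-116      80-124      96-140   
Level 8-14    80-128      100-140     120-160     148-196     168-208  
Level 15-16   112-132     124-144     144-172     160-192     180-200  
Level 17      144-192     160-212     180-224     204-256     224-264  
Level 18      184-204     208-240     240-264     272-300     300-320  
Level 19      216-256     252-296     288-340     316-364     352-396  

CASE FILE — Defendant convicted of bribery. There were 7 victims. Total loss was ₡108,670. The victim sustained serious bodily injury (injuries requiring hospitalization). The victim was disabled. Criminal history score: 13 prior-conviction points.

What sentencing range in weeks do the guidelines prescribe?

316-364 weeks

Base offense level for bribery: 17.
S1 applies: 17 + 2 = 19.
S2 applies (level before this adjustment is 19 ≥ 11, so +6): 19 + 6 = 25.
S3 applies (level before this adjustment is 25 ≥ 17, so +4): 25 + 4 = 29.
S4 applies: 29 + 2 = 31.
S5 does not apply.
S6 does not apply.
Level 31 exceeds the maximum of 19; capped at 19.
Final offense level: 19.
Criminal history: 13 prior points → Category D (12-14).
Level 19 falls in the 19 band.
Grid: Level 19 × Category D = 316-364 weeks.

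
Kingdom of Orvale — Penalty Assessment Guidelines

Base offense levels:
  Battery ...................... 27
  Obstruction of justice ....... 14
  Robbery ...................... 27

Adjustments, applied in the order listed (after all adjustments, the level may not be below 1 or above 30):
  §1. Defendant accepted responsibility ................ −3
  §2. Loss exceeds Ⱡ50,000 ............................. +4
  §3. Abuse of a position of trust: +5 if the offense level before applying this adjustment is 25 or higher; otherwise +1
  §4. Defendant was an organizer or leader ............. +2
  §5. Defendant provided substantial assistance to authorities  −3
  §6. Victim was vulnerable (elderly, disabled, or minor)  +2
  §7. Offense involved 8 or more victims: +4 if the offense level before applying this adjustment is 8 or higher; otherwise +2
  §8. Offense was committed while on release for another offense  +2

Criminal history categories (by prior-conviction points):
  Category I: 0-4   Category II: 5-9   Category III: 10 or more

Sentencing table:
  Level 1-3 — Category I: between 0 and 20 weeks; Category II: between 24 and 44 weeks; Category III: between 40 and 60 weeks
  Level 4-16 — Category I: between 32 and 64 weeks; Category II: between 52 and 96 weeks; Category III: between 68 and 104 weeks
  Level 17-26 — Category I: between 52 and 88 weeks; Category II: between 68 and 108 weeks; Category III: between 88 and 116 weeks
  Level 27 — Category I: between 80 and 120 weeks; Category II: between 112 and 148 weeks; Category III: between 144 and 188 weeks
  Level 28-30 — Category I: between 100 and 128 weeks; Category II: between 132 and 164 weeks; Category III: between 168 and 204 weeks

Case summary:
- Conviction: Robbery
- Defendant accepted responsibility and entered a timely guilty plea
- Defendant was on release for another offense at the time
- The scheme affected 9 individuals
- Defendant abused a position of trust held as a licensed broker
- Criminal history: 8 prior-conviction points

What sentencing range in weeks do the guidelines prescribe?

Base offense level for robbery: 27.
§1 applies: 27 − 3 = 24.
§3 applies (level before this adjustment is 24 < 25, so +1): 24 + 1 = 25.
§6 does not apply.
§7 applies (level before this adjustment is 25 ≥ 8, so +4): 25 + 4 = 29.
§8 applies: 29 + 2 = 31.
Level 31 exceeds the maximum of 30; capped at 30.
Final offense level: 30.
Criminal history: 8 prior points → Category II (5-9).
Level 30 falls in the 28-30 band.
Grid: Level 28-30 × Category II = 132-164 weeks.

132-164 weeks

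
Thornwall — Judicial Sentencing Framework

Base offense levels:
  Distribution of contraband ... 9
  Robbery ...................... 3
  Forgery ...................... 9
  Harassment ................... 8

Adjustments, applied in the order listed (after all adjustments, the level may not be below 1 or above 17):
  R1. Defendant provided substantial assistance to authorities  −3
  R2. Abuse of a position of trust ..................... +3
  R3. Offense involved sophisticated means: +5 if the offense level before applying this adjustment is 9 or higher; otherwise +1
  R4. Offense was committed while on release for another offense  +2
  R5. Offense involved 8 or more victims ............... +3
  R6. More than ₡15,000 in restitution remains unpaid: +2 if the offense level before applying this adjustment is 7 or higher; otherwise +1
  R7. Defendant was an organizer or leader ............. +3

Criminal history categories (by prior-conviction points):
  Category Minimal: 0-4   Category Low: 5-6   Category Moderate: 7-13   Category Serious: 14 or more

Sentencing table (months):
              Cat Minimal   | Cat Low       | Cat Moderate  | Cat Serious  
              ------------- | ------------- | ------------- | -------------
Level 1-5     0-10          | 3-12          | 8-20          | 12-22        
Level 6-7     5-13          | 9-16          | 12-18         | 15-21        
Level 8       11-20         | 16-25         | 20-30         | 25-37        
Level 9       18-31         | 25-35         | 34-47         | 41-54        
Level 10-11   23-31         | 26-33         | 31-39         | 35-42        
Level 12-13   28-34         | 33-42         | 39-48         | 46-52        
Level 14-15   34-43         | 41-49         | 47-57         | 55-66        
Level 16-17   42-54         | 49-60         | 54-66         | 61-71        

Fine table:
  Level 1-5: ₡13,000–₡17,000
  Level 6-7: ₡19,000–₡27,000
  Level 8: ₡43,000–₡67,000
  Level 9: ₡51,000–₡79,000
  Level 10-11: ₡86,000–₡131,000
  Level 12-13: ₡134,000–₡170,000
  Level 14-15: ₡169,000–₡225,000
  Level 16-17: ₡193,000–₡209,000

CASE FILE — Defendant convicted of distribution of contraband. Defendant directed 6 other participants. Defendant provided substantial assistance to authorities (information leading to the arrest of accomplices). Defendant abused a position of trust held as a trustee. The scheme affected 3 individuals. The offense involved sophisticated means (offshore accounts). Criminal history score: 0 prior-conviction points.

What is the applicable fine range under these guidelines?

Base offense level for distribution of contraband: 9.
R1 applies: 9 − 3 = 6.
R2 applies: 6 + 3 = 9.
R3 applies (level before this adjustment is 9 ≥ 9, so +5): 9 + 5 = 14.
R4 does not apply.
R5 does not apply.
R7 applies: 14 + 3 = 17.
Final offense level: 17.
Level 17 falls in the 16-17 band.
Fine table: Level 16-17 → ₡193,000–₡209,000.

₡193,000–₡209,000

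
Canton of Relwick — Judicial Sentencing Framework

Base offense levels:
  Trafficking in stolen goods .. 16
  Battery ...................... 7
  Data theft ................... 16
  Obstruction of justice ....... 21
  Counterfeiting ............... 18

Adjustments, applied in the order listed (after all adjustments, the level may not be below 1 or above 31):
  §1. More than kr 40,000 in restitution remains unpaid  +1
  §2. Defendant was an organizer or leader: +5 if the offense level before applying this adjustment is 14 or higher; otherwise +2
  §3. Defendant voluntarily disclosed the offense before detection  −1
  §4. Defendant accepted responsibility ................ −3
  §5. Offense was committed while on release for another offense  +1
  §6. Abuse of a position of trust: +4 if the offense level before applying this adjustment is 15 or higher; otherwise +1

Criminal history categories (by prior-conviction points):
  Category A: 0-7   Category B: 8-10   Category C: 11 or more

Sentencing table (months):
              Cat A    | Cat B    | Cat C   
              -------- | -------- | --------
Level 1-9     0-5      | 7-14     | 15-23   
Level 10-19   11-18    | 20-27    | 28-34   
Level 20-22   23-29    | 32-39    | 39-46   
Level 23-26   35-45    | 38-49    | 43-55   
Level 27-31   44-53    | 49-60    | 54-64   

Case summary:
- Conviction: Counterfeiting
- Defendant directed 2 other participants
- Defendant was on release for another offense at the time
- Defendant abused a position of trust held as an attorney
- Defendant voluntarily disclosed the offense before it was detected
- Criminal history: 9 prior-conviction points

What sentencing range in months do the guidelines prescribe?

49-60 months

Base offense level for counterfeiting: 18.
§2 applies (level before this adjustment is 18 ≥ 14, so +5): 18 + 5 = 23.
§3 applies: 23 − 1 = 22.
§5 applies: 22 + 1 = 23.
§6 applies (level before this adjustment is 23 ≥ 15, so +4): 23 + 4 = 27.
Final offense level: 27.
Criminal history: 9 prior points → Category B (8-10).
Level 27 falls in the 27-31 band.
Grid: Level 27-31 × Category B = 49-60 months.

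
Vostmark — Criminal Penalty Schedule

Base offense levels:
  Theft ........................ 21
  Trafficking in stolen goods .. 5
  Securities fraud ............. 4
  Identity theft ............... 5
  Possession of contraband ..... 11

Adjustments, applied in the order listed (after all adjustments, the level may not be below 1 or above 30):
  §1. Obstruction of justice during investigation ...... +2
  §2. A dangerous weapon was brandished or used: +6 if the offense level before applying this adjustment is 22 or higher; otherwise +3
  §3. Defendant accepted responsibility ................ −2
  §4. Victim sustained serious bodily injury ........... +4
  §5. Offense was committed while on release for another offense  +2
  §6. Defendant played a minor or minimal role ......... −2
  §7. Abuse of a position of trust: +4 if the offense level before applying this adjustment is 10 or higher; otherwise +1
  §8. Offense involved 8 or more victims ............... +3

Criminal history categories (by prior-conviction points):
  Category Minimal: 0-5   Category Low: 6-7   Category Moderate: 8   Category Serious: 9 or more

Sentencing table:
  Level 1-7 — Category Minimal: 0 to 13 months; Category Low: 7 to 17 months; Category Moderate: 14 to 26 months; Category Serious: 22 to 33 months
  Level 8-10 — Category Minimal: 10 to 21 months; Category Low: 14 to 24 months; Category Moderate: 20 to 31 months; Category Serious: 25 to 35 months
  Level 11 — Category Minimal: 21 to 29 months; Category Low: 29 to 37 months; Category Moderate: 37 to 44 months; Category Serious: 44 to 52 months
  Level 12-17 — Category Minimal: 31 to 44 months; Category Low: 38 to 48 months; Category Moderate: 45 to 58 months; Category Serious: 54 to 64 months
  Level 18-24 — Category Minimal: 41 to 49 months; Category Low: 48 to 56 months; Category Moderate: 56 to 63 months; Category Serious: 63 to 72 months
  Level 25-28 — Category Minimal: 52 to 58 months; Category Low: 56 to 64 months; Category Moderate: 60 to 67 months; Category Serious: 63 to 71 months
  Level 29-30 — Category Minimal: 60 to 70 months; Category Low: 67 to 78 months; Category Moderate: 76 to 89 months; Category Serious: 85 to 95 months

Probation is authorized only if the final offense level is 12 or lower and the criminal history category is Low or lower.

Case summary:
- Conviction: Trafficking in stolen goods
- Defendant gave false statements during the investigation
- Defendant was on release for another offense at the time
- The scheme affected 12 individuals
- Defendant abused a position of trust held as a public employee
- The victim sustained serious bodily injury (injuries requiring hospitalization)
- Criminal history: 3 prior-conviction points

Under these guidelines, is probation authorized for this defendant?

No

Base offense level for trafficking in stolen goods: 5.
§1 applies: 5 + 2 = 7.
§2 does not apply.
§4 applies: 7 + 4 = 11.
§5 applies: 11 + 2 = 13.
§7 applies (level before this adjustment is 13 ≥ 10, so +4): 13 + 4 = 17.
§8 applies: 17 + 3 = 20.
Final offense level: 20.
Criminal history: 3 prior points → Category Minimal (0-5).
Level 20 falls in the 18-24 band.
Grid: Level 18-24 × Category Minimal = 41-49 months.
Probation check: level 20 > 12 and category Minimal ≤ Low → not eligible.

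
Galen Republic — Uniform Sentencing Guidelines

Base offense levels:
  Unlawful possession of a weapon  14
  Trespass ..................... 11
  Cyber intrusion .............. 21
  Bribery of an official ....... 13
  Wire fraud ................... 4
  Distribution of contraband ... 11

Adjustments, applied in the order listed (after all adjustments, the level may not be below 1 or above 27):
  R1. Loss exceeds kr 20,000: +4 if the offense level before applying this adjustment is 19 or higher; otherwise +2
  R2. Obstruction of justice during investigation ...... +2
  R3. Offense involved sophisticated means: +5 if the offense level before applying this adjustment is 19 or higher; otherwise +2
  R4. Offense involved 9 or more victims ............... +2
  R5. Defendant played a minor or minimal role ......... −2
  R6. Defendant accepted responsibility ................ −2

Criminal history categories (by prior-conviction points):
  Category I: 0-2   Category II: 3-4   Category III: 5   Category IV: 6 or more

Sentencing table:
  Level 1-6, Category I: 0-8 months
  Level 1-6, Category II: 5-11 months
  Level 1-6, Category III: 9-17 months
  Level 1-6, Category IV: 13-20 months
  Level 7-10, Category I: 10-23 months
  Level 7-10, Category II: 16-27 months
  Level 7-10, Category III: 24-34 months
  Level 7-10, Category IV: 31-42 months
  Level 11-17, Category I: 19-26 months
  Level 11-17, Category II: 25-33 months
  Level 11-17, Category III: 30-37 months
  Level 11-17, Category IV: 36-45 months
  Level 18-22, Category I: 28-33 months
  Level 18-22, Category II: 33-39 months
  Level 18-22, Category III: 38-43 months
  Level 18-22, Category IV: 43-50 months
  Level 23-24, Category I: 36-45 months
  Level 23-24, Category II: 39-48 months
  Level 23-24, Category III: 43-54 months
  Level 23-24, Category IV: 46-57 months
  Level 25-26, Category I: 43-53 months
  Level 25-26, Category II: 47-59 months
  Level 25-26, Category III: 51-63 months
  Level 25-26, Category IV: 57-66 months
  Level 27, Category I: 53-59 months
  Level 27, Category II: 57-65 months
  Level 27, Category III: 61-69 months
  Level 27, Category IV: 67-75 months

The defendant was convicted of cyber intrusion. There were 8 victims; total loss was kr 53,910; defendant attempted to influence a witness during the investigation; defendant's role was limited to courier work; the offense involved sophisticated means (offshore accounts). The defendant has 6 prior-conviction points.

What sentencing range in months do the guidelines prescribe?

Base offense level for cyber intrusion: 21.
R1 applies (level before this adjustment is 21 ≥ 19, so +4): 21 + 4 = 25.
R2 applies: 25 + 2 = 27.
R3 applies (level before this adjustment is 27 ≥ 19, so +5): 27 + 5 = 32.
R5 applies: 32 − 2 = 30.
Level 30 exceeds the maximum of 27; capped at 27.
Final offense level: 27.
Criminal history: 6 prior points → Category IV (6+).
Level 27 falls in the 27 band.
Grid: Level 27 × Category IV = 67-75 months.

67-75 months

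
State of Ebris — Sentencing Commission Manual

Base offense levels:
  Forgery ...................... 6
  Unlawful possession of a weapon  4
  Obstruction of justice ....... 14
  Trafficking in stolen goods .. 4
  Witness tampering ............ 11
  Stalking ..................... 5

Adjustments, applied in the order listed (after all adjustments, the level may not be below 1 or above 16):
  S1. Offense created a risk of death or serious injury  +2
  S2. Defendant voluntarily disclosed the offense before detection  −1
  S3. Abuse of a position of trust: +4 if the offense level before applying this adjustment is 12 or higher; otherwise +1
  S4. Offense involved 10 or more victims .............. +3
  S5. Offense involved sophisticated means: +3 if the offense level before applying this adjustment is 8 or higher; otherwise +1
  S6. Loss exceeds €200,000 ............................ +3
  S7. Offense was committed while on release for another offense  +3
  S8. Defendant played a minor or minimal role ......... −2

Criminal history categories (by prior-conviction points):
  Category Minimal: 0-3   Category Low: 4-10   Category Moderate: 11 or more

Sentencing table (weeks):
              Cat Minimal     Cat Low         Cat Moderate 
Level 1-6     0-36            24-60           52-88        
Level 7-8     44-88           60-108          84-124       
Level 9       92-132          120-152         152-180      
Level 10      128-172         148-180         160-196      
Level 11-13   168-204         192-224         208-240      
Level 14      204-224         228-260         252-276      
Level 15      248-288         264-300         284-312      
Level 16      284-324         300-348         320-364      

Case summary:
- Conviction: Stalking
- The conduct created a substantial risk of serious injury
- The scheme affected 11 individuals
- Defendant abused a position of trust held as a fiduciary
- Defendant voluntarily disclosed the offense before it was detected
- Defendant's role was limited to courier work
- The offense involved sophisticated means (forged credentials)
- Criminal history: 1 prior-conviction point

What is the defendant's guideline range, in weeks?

168-204 weeks

Base offense level for stalking: 5.
S1 applies: 5 + 2 = 7.
S2 applies: 7 − 1 = 6.
S3 applies (level before this adjustment is 6 < 12, so +1): 6 + 1 = 7.
S4 applies: 7 + 3 = 10.
S5 applies (level before this adjustment is 10 ≥ 8, so +3): 10 + 3 = 13.
S6 does not apply.
S8 applies: 13 − 2 = 11.
Final offense level: 11.
Criminal history: 1 prior point → Category Minimal (0-3).
Level 11 falls in the 11-13 band.
Grid: Level 11-13 × Category Minimal = 168-204 weeks.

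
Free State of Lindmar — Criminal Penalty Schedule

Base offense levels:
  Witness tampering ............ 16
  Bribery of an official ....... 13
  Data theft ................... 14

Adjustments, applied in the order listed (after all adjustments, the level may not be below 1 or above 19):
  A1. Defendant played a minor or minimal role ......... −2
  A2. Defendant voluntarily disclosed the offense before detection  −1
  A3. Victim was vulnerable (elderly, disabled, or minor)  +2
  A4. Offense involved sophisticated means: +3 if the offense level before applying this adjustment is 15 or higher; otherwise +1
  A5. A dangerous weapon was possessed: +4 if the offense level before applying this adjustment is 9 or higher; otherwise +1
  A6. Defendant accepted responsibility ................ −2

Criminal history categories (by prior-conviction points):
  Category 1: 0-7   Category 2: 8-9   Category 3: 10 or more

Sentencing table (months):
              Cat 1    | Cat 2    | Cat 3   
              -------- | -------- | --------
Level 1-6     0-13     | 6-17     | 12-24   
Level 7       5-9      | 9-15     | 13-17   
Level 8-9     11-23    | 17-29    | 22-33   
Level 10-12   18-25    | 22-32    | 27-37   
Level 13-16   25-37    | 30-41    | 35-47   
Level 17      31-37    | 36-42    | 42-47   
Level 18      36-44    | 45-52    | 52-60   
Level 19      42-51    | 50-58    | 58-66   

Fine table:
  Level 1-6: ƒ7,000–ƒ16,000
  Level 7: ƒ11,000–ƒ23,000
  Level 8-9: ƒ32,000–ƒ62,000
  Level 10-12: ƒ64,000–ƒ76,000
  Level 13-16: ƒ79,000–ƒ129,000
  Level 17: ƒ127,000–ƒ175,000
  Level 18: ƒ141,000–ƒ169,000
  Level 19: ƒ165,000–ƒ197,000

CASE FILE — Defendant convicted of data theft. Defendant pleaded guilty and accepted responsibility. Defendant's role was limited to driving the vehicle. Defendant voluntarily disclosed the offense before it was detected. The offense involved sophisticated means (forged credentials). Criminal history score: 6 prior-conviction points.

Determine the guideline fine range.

Base offense level for data theft: 14.
A1 applies: 14 − 2 = 12.
A2 applies: 12 − 1 = 11.
A4 applies (level before this adjustment is 11 < 15, so +1): 11 + 1 = 12.
A5 does not apply.
A6 applies: 12 − 2 = 10.
Final offense level: 10.
Level 10 falls in the 10-12 band.
Fine table: Level 10-12 → ƒ64,000–ƒ76,000.

ƒ64,000–ƒ76,000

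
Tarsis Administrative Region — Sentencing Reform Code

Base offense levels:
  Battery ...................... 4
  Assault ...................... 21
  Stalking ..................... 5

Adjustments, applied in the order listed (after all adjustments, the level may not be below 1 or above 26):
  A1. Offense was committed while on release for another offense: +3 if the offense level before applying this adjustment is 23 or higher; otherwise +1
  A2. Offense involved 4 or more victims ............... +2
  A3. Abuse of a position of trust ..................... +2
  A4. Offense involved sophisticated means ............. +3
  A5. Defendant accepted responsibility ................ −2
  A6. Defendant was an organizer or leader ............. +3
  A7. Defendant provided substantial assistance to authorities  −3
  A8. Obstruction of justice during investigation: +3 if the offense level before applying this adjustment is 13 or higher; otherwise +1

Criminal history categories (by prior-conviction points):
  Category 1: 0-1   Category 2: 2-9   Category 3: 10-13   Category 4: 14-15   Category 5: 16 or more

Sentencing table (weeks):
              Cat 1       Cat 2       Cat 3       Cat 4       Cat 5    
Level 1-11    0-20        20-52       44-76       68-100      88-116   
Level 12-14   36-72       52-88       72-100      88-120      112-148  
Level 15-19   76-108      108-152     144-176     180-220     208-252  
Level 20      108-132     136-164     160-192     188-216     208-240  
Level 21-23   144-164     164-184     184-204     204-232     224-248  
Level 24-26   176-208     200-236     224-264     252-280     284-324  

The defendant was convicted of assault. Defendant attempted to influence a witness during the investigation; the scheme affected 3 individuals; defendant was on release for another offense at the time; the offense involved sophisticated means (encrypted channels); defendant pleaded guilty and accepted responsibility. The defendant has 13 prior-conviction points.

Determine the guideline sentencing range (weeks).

224-264 weeks

Base offense level for assault: 21.
A1 applies (level before this adjustment is 21 < 23, so +1): 21 + 1 = 22.
A3 does not apply.
A4 applies: 22 + 3 = 25.
A5 applies: 25 − 2 = 23.
A7 does not apply.
A8 applies (level before this adjustment is 23 ≥ 13, so +3): 23 + 3 = 26.
Final offense level: 26.
Criminal history: 13 prior points → Category 3 (10-13).
Level 26 falls in the 24-26 band.
Grid: Level 24-26 × Category 3 = 224-264 weeks.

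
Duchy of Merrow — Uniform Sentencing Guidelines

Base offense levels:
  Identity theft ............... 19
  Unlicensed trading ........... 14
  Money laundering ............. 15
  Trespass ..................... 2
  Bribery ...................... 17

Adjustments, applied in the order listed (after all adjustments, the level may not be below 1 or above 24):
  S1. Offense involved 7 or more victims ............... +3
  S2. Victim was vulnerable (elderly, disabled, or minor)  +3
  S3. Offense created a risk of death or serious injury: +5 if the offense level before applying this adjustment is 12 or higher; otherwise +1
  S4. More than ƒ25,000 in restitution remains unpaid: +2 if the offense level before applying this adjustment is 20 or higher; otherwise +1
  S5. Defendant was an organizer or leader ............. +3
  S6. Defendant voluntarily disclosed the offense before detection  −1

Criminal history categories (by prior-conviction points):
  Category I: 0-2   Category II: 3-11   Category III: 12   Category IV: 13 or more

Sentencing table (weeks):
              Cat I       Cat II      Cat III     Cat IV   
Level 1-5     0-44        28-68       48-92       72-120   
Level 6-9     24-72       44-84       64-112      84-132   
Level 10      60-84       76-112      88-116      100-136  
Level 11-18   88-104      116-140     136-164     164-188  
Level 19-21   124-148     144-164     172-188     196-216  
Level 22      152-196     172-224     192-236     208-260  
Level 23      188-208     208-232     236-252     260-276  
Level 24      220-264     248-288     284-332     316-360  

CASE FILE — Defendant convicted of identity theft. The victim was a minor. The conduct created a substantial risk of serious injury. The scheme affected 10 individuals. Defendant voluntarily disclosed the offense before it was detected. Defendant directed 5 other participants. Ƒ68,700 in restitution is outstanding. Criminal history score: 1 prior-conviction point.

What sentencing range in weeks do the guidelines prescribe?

Base offense level for identity theft: 19.
S1 applies: 19 + 3 = 22.
S2 applies: 22 + 3 = 25.
S3 applies (level before this adjustment is 25 ≥ 12, so +5): 25 + 5 = 30.
S4 applies (level before this adjustment is 30 ≥ 20, so +2): 30 + 2 = 32.
S5 applies: 32 + 3 = 35.
S6 applies: 35 − 1 = 34.
Level 34 exceeds the maximum of 24; capped at 24.
Final offense level: 24.
Criminal history: 1 prior point → Category I (0-2).
Level 24 falls in the 24 band.
Grid: Level 24 × Category I = 220-264 weeks.

220-264 weeks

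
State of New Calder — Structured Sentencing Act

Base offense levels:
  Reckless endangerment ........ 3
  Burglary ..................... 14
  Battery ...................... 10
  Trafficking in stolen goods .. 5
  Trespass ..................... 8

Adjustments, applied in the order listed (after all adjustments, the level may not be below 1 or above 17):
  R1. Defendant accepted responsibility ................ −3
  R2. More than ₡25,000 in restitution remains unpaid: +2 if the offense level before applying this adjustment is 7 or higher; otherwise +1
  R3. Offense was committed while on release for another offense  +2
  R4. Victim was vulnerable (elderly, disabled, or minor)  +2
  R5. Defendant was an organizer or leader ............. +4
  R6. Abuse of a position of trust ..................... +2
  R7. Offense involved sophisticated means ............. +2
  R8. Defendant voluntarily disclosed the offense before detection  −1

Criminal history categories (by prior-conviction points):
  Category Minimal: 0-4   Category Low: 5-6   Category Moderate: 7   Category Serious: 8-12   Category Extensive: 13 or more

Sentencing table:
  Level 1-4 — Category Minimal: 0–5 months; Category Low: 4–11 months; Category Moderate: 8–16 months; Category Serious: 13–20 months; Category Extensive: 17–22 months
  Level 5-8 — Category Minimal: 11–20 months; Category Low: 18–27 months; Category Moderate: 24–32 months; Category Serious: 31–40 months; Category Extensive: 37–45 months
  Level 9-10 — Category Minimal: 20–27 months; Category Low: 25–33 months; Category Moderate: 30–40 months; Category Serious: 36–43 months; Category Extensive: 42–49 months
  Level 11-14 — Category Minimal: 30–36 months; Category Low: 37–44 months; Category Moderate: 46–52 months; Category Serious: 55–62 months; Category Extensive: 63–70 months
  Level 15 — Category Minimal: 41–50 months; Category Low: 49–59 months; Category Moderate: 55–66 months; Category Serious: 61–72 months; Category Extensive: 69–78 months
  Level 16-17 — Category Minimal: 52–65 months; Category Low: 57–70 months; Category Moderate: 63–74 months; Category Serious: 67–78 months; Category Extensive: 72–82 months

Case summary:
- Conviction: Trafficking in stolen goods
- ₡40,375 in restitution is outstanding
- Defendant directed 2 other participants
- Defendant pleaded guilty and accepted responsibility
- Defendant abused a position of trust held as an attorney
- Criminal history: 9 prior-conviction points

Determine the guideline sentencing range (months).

Base offense level for trafficking in stolen goods: 5.
R1 applies: 5 − 3 = 2.
R2 applies (level before this adjustment is 2 < 7, so +1): 2 + 1 = 3.
R3 does not apply.
R5 applies: 3 + 4 = 7.
R6 applies: 7 + 2 = 9.
Final offense level: 9.
Criminal history: 9 prior points → Category Serious (8-12).
Level 9 falls in the 9-10 band.
Grid: Level 9-10 × Category Serious = 36-43 months.

36-43 months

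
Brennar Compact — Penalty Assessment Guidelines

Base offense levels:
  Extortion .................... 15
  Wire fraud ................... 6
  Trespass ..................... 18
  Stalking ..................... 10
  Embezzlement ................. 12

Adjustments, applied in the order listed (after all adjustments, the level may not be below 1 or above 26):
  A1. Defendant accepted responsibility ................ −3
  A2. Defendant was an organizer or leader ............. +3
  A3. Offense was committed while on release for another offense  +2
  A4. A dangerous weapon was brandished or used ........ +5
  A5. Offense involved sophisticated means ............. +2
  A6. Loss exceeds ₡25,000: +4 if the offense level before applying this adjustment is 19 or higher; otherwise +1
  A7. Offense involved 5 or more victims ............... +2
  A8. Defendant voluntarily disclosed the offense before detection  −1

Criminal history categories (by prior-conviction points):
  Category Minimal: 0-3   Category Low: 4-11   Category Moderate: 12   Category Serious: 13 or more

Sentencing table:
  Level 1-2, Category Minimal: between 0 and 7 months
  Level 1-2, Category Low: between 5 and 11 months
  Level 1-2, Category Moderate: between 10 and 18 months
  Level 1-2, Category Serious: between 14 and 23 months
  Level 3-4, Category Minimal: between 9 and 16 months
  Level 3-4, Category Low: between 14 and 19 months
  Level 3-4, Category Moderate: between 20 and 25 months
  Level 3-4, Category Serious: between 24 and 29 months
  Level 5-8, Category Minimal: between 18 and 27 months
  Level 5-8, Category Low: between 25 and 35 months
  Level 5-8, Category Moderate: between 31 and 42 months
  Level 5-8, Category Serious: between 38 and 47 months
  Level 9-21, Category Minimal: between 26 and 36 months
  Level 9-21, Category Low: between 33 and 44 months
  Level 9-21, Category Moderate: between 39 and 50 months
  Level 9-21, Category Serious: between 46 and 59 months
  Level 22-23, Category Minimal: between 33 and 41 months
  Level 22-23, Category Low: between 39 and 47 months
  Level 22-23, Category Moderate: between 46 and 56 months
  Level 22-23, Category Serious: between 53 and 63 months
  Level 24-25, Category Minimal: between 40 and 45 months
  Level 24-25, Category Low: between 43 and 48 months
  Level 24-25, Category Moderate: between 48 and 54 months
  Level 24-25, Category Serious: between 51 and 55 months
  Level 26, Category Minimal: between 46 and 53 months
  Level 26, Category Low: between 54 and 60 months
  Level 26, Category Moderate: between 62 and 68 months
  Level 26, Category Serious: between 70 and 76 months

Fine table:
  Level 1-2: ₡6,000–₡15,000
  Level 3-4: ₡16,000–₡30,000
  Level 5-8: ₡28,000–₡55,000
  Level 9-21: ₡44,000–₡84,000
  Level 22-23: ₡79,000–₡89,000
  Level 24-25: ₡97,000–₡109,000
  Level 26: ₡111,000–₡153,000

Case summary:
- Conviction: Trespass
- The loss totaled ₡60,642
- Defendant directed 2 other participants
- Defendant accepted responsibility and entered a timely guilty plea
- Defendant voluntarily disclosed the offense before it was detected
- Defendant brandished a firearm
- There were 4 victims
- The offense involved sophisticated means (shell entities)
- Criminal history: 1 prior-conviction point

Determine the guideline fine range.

Base offense level for trespass: 18.
A1 applies: 18 − 3 = 15.
A2 applies: 15 + 3 = 18.
A3 does not apply.
A4 applies: 18 + 5 = 23.
A5 applies: 23 + 2 = 25.
A6 applies (level before this adjustment is 25 ≥ 19, so +4): 25 + 4 = 29.
A7 does not apply.
A8 applies: 29 − 1 = 28.
Level 28 exceeds the maximum of 26; capped at 26.
Final offense level: 26.
Level 26 falls in the 26 band.
Fine table: Level 26 → ₡111,000–₡153,000.

₡111,000–₡153,000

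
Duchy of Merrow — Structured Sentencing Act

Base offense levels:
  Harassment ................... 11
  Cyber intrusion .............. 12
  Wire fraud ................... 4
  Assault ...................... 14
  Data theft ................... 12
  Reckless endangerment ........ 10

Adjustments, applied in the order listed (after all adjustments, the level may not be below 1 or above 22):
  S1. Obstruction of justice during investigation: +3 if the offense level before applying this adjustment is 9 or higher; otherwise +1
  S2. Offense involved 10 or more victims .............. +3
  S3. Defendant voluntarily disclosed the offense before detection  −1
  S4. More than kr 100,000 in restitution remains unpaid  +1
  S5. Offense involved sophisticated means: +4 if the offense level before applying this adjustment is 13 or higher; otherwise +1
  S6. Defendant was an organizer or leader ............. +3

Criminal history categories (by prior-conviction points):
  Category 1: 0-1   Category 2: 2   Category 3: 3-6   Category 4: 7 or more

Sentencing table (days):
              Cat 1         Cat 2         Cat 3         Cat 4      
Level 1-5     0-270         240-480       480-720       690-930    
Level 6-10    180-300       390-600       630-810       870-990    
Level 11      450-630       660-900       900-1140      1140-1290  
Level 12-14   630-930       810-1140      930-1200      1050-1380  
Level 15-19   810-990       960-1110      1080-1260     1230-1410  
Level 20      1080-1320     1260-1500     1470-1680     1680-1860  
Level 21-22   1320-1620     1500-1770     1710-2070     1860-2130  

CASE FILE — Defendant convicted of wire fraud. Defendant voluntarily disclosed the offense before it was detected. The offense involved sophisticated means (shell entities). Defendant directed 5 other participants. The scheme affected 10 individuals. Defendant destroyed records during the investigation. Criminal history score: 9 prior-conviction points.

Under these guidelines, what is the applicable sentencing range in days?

Base offense level for wire fraud: 4.
S1 applies (level before this adjustment is 4 < 9, so +1): 4 + 1 = 5.
S2 applies: 5 + 3 = 8.
S3 applies: 8 − 1 = 7.
S4 does not apply.
S5 applies (level before this adjustment is 7 < 13, so +1): 7 + 1 = 8.
S6 applies: 8 + 3 = 11.
Final offense level: 11.
Criminal history: 9 prior points → Category 4 (7+).
Level 11 falls in the 11 band.
Grid: Level 11 × Category 4 = 1140-1290 days.

1140-1290 days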